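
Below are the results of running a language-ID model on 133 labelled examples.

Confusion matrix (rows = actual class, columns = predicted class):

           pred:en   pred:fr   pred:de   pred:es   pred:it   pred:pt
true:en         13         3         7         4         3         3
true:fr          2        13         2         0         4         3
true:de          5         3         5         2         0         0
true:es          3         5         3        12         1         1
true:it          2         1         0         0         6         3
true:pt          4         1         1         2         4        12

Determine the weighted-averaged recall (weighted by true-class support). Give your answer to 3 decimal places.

0.459

Per-class recall (TP/(TP+FN)):
  en: TP=13, FN=3+7+4+3+3=20 → 13/33 = 0.3939
  fr: TP=13, FN=2+2+0+4+3=11 → 13/24 = 0.5417
  de: TP=5, FN=5+3+2+0+0=10 → 5/15 = 0.3333
  es: TP=12, FN=3+5+3+1+1=13 → 12/25 = 0.4800
  it: TP=6, FN=2+1+0+0+3=6 → 6/12 = 0.5000
  pt: TP=12, FN=4+1+1+2+4=12 → 12/24 = 0.5000
Weighted-recall = Σ (supportᵢ/N)·recallᵢ with N=133: (33/133)·0.3939 + (24/133)·0.5417 + (15/133)·0.3333 + (25/133)·0.4800 + (12/133)·0.5000 + (24/133)·0.5000 = 0.459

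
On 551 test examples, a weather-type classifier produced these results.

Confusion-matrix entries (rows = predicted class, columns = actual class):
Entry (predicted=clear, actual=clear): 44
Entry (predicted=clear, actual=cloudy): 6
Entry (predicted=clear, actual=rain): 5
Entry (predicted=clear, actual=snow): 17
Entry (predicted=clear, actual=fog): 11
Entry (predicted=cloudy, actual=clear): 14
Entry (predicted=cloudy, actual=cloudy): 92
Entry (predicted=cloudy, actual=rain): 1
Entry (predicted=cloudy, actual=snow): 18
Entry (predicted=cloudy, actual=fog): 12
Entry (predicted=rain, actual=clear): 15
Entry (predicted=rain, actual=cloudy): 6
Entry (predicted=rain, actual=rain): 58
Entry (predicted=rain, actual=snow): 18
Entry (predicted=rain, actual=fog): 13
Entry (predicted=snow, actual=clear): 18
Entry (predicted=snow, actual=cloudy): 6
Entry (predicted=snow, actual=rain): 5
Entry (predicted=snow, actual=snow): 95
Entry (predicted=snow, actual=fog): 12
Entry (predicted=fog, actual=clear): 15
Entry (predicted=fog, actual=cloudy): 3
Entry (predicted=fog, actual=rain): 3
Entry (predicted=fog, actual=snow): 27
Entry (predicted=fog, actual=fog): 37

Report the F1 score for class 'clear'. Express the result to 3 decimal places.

One-vs-rest for 'clear': TP = diagonal; FP = other classes predicted 'clear'; FN = 'clear' predicted as other.
F1 score = 2·TP/(2·TP+FP+FN).
clear: TP=44, FP=6+5+17+11=39, FN=14+15+18+15=62 → 88/189 = 0.4656

0.466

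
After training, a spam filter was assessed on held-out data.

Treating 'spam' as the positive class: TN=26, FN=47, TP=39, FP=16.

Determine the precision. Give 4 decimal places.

0.7091

Precision = TP/(TP+FP) = 39/(39+16) = 39/55 = 0.7091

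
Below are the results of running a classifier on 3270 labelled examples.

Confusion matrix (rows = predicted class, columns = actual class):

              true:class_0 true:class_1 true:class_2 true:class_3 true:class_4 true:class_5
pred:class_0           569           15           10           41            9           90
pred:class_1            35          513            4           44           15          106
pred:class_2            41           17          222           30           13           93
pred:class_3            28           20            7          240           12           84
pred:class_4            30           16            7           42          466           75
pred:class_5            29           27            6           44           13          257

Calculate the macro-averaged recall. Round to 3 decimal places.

Per-class recall (TP/(TP+FN)):
  class_0: TP=569, FN=35+41+28+30+29=163 → 569/732 = 0.7773
  class_1: TP=513, FN=15+17+20+16+27=95 → 513/608 = 0.8438
  class_2: TP=222, FN=10+4+7+7+6=34 → 222/256 = 0.8672
  class_3: TP=240, FN=41+44+30+42+44=201 → 240/441 = 0.5442
  class_4: TP=466, FN=9+15+13+12+13=62 → 466/528 = 0.8826
  class_5: TP=257, FN=90+106+93+84+75=448 → 257/705 = 0.3645
Macro-recall = mean = (0.7773 + 0.8438 + 0.8672 + 0.5442 + 0.8826 + 0.3645) / 6 = 0.713

0.713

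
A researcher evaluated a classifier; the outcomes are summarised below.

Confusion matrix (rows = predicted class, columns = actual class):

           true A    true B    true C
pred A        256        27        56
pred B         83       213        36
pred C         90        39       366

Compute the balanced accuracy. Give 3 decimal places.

0.720

Balanced accuracy = mean of per-class recall.
  A: recall = 256/429 = 0.5967
  B: recall = 213/279 = 0.7634
  C: recall = 366/458 = 0.7991
Mean = (0.5967 + 0.7634 + 0.7991) / 3 = 0.720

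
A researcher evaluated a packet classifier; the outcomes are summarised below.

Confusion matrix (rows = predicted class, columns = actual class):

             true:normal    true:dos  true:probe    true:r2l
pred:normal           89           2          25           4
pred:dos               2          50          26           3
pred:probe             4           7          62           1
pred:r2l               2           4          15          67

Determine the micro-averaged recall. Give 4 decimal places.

0.7383

Micro-averaging pools counts across classes: ΣTP=268, ΣFP=95, ΣFN=95.
Micro-recall = TP/(TP+FN) on pooled counts = 0.7383 (equals overall accuracy in single-label multiclass).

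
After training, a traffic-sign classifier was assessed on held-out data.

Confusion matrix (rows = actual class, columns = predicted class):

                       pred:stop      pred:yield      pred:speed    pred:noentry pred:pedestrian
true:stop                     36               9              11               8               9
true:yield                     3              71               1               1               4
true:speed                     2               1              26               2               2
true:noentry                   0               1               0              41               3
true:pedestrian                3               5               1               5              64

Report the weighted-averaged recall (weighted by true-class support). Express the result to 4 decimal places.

0.7702

Per-class recall (TP/(TP+FN)):
  stop: TP=36, FN=9+11+8+9=37 → 36/73 = 0.49315
  yield: TP=71, FN=3+1+1+4=9 → 71/80 = 0.88750
  speed: TP=26, FN=2+1+2+2=7 → 26/33 = 0.78788
  noentry: TP=41, FN=0+1+0+3=4 → 41/45 = 0.91111
  pedestrian: TP=64, FN=3+5+1+5=14 → 64/78 = 0.82051
Weighted-recall = Σ (supportᵢ/N)·recallᵢ with N=309: (73/309)·0.49315 + (80/309)·0.88750 + (33/309)·0.78788 + (45/309)·0.91111 + (78/309)·0.82051 = 0.7702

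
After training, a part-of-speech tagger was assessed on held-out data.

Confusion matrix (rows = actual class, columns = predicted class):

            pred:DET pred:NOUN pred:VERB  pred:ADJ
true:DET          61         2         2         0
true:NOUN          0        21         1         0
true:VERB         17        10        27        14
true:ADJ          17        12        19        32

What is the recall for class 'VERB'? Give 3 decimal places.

0.397

Take TP from the diagonal, FP from the rest of the 'VERB' prediction marginal, FN from the rest of the 'VERB' actual marginal.
recall = TP/(TP+FN).
VERB: TP=27, FN=17+10+14=41 → 27/68 = 0.3971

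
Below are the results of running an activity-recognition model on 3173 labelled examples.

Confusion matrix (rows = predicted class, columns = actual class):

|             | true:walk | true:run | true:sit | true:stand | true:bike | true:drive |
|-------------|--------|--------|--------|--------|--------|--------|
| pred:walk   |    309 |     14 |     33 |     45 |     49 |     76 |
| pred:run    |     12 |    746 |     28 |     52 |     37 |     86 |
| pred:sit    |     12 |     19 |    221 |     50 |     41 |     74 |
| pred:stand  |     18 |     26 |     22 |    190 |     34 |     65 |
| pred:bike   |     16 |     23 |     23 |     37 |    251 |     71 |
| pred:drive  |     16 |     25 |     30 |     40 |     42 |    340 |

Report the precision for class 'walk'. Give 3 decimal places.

0.587

One-vs-rest for 'walk': TP = diagonal; FP = other classes predicted 'walk'; FN = 'walk' predicted as other.
precision = TP/(TP+FP).
walk: TP=309, FP=14+33+45+49+76=217 → 309/526 = 0.5875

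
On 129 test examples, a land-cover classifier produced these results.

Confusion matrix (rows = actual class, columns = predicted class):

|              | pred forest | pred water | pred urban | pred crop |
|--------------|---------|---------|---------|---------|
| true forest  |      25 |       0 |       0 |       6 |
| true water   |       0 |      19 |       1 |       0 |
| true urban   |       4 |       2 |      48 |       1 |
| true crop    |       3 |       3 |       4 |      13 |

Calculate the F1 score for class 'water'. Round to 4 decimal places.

0.8636

F1 score = 2·TP/(2·TP+FP+FN).
water: TP=19, FP=0+2+3=5, FN=0+1+0=1 → 38/44 = 0.86364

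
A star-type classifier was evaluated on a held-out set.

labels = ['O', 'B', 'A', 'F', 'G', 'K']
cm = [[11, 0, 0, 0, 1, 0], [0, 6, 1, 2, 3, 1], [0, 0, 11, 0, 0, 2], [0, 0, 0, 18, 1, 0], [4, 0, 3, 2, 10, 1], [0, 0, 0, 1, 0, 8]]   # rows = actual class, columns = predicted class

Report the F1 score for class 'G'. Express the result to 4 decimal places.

Treat 'G' as positive and all other classes as negative.
F1 score = 2·TP/(2·TP+FP+FN).
G: TP=10, FP=1+3+0+1+0=5, FN=4+0+3+2+1=10 → 20/35 = 0.57143

0.5714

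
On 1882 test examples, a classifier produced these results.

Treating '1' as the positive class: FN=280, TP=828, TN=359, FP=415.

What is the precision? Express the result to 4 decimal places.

Precision = TP/(TP+FP) = 828/(828+415) = 828/1243 = 0.6661

0.6661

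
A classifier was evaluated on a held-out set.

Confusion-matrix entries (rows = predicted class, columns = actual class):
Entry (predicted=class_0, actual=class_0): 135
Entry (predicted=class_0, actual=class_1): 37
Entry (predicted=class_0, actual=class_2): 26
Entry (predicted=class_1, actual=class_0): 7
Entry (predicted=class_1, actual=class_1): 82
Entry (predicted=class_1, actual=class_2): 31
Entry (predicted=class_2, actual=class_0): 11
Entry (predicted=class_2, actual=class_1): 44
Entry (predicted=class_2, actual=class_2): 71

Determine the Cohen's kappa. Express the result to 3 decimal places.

Observed agreement pₒ = trace/N = 288/444 = 0.6486
Expected agreement pₑ = Σ (rowᵢ·colᵢ)/N² = (153·198 + 163·120 + 128·126)/444² = 0.3347
κ = (pₒ − pₑ)/(1 − pₑ) = (0.6486 − 0.3347)/(1 − 0.3347) = 0.472

0.472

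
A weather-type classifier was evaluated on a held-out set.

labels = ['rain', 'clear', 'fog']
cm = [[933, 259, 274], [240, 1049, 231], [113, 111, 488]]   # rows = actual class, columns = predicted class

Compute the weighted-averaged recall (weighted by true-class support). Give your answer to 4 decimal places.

Per-class recall (TP/(TP+FN)):
  rain: TP=933, FN=259+274=533 → 933/1466 = 0.63643
  clear: TP=1049, FN=240+231=471 → 1049/1520 = 0.69013
  fog: TP=488, FN=113+111=224 → 488/712 = 0.68539
Weighted-recall = Σ (supportᵢ/N)·recallᵢ with N=3698: (1466/3698)·0.63643 + (1520/3698)·0.69013 + (712/3698)·0.68539 = 0.6679

0.6679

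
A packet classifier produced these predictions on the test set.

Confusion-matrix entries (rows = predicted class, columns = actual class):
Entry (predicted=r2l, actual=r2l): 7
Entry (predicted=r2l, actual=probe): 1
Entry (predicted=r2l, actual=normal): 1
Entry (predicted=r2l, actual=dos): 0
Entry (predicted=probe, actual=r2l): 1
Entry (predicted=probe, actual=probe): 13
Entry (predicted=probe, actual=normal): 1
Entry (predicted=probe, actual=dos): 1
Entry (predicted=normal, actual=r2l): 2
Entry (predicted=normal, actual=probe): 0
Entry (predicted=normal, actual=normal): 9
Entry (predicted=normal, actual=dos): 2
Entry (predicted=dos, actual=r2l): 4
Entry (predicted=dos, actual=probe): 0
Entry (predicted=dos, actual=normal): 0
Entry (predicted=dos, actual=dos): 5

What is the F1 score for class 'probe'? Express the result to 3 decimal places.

0.867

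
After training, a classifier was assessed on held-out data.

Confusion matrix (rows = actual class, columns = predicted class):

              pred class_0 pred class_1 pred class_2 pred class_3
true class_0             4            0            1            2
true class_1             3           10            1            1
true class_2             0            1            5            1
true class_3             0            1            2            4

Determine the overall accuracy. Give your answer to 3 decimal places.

0.639

Accuracy = trace / total = (4+10+5+4=23) / 36 = 23/36 = 0.639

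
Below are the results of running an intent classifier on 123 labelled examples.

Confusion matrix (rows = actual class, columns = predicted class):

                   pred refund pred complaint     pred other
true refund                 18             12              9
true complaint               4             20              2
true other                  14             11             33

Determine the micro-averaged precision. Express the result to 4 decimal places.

0.5772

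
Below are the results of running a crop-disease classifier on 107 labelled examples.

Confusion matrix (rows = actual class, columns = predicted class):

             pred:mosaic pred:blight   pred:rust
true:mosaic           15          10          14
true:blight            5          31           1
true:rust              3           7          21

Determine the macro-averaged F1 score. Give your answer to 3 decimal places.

0.613

Per-class F1 score (2·TP/(2·TP+FP+FN)):
  mosaic: TP=15, FP=5+3=8, FN=10+14=24 → 30/62 = 0.4839
  blight: TP=31, FP=10+7=17, FN=5+1=6 → 62/85 = 0.7294
  rust: TP=21, FP=14+1=15, FN=3+7=10 → 42/67 = 0.6269
Macro-F1 score = mean = (0.4839 + 0.7294 + 0.6269) / 3 = 0.613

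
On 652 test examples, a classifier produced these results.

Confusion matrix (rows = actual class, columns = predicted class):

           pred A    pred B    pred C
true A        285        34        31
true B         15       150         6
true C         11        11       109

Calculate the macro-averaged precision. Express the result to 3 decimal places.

0.811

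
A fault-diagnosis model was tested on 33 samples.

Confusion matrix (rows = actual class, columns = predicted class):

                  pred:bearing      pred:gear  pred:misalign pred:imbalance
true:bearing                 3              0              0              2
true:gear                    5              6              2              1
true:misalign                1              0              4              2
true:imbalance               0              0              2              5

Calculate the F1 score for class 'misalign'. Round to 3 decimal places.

Take TP from the diagonal, FP from the rest of the 'misalign' prediction marginal, FN from the rest of the 'misalign' actual marginal.
F1 score = 2·TP/(2·TP+FP+FN).
misalign: TP=4, FP=0+2+2=4, FN=1+0+2=3 → 8/15 = 0.5333

0.533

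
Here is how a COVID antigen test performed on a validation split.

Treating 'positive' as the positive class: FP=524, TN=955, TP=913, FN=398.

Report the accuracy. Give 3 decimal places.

Accuracy = (TP+TN)/N = (913+955)/2790 = 0.670

0.670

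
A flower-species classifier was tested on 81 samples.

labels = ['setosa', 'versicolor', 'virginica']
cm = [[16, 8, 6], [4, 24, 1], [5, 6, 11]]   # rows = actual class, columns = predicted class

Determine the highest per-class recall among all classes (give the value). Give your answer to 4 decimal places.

0.8276

Per-class recall (TP/(TP+FN)):
  setosa: TP=16, FN=8+6=14 → 16/30 = 0.53333
  versicolor: TP=24, FN=4+1=5 → 24/29 = 0.82759
  virginica: TP=11, FN=5+6=11 → 11/22 = 0.50000
Highest is class 'versicolor' with recall = 0.8276.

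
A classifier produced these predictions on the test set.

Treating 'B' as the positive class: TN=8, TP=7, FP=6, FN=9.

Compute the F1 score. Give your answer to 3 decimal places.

0.483

Precision = TP/(TP+FP) = 7/13 = 0.5385
Recall = TP/(TP+FN) = 7/16 = 0.4375
F1 = 2·TP/(2·TP+FP+FN) = 14/29 = 0.483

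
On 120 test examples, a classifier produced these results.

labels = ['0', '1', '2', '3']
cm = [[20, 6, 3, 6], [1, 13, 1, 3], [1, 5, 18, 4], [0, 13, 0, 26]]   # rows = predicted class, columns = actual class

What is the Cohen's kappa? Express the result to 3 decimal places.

0.523

Observed agreement pₒ = trace/N = 77/120 = 0.6417
Expected agreement pₑ = Σ (rowᵢ·colᵢ)/N² = (22·35 + 37·18 + 22·28 + 39·39)/120² = 0.2481
κ = (pₒ − pₑ)/(1 − pₑ) = (0.6417 − 0.2481)/(1 − 0.2481) = 0.523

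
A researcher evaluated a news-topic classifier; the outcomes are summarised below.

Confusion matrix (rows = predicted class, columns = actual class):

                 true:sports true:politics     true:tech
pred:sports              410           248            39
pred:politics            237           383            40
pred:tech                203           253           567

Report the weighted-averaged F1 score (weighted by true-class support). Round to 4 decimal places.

Per-class F1 score (2·TP/(2·TP+FP+FN)):
  sports: TP=410, FP=248+39=287, FN=237+203=440 → 820/1547 = 0.53006
  politics: TP=383, FP=237+40=277, FN=248+253=501 → 766/1544 = 0.49611
  tech: TP=567, FP=203+253=456, FN=39+40=79 → 1134/1669 = 0.67945
Weighted-F1 score = Σ (supportᵢ/N)·F1 scoreᵢ with N=2380: (850/2380)·0.53006 + (884/2380)·0.49611 + (646/2380)·0.67945 = 0.5580

0.5580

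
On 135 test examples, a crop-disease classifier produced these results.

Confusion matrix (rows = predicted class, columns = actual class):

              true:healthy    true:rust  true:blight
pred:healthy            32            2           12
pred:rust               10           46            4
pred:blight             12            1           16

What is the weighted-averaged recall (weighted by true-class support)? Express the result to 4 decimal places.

0.6963

Per-class recall (TP/(TP+FN)):
  healthy: TP=32, FN=10+12=22 → 32/54 = 0.59259
  rust: TP=46, FN=2+1=3 → 46/49 = 0.93878
  blight: TP=16, FN=12+4=16 → 16/32 = 0.50000
Weighted-recall = Σ (supportᵢ/N)·recallᵢ with N=135: (54/135)·0.59259 + (49/135)·0.93878 + (32/135)·0.50000 = 0.6963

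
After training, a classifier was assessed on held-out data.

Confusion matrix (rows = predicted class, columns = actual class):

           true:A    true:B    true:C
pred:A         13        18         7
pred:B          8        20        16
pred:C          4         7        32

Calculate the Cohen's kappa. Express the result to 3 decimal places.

Observed agreement pₒ = trace/N = 65/125 = 0.5200
Expected agreement pₑ = Σ (rowᵢ·colᵢ)/N² = (25·38 + 45·44 + 55·43)/125² = 0.3389
κ = (pₒ − pₑ)/(1 − pₑ) = (0.5200 − 0.3389)/(1 − 0.3389) = 0.274

0.274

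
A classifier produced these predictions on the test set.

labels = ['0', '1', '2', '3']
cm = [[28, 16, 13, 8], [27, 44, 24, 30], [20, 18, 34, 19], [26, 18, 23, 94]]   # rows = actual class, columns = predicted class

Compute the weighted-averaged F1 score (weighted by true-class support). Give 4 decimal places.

Per-class F1 score (2·TP/(2·TP+FP+FN)):
  0: TP=28, FP=27+20+26=73, FN=16+13+8=37 → 56/166 = 0.33735
  1: TP=44, FP=16+18+18=52, FN=27+24+30=81 → 88/221 = 0.39819
  2: TP=34, FP=13+24+23=60, FN=20+18+19=57 → 68/185 = 0.36757
  3: TP=94, FP=8+30+19=57, FN=26+18+23=67 → 188/312 = 0.60256
Weighted-F1 score = Σ (supportᵢ/N)·F1 scoreᵢ with N=442: (65/442)·0.33735 + (125/442)·0.39819 + (91/442)·0.36757 + (161/442)·0.60256 = 0.4574

0.4574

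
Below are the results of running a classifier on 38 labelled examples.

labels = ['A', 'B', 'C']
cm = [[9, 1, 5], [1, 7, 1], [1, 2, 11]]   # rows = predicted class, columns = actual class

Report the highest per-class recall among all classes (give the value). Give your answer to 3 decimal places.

Per-class recall (TP/(TP+FN)):
  A: TP=9, FN=1+1=2 → 9/11 = 0.8182
  B: TP=7, FN=1+2=3 → 7/10 = 0.7000
  C: TP=11, FN=5+1=6 → 11/17 = 0.6471
Highest is class 'A' with recall = 0.818.

0.818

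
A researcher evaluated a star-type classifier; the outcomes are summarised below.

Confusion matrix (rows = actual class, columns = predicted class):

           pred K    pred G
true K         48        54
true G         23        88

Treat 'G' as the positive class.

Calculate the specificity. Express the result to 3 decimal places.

Specificity = TN/(TN+FP) = 48/(48+54) = 0.471

0.471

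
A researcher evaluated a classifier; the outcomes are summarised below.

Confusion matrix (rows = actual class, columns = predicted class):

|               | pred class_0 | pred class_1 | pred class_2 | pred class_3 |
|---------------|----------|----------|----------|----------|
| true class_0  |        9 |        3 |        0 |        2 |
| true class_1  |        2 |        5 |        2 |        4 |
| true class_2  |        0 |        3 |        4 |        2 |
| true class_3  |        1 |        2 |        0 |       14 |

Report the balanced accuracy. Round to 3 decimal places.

0.574

Balanced accuracy = mean of per-class recall.
  class_0: recall = 9/14 = 0.6429
  class_1: recall = 5/13 = 0.3846
  class_2: recall = 4/9 = 0.4444
  class_3: recall = 14/17 = 0.8235
Mean = (0.6429 + 0.3846 + 0.4444 + 0.8235) / 4 = 0.574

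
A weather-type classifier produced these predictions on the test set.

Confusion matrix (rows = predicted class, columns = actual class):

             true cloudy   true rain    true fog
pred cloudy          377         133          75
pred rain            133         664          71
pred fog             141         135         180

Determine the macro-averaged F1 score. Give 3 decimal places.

0.603

Per-class F1 score (2·TP/(2·TP+FP+FN)):
  cloudy: TP=377, FP=133+75=208, FN=133+141=274 → 754/1236 = 0.6100
  rain: TP=664, FP=133+71=204, FN=133+135=268 → 1328/1800 = 0.7378
  fog: TP=180, FP=141+135=276, FN=75+71=146 → 360/782 = 0.4604
Macro-F1 score = mean = (0.6100 + 0.7378 + 0.4604) / 3 = 0.603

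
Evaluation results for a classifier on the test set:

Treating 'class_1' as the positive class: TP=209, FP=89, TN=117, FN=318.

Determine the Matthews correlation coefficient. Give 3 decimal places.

-0.032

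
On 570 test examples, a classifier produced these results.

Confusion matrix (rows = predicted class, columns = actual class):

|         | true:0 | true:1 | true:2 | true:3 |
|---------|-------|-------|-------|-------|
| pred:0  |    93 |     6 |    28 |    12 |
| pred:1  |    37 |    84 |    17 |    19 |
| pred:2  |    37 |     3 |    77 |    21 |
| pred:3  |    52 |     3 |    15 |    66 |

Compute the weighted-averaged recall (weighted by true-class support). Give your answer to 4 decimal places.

Per-class recall (TP/(TP+FN)):
  0: TP=93, FN=37+37+52=126 → 93/219 = 0.42466
  1: TP=84, FN=6+3+3=12 → 84/96 = 0.87500
  2: TP=77, FN=28+17+15=60 → 77/137 = 0.56204
  3: TP=66, FN=12+19+21=52 → 66/118 = 0.55932
Weighted-recall = Σ (supportᵢ/N)·recallᵢ with N=570: (219/570)·0.42466 + (96/570)·0.87500 + (137/570)·0.56204 + (118/570)·0.55932 = 0.5614

0.5614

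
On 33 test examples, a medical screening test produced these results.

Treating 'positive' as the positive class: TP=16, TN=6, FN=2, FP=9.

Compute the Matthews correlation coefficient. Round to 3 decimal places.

0.336

MCC = (TP·TN − FP·FN) / √((TP+FP)(TP+FN)(TN+FP)(TN+FN))
Numerator = 16·6 − 9·2 = 78
Denominator = √(25·18·15·8) = √54000 = 232.3790
MCC = 78 / 232.3790 = 0.336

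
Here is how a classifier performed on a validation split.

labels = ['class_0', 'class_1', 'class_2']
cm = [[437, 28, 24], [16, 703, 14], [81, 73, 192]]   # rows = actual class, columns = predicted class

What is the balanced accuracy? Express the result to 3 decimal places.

Balanced accuracy = mean of per-class recall.
  class_0: recall = 437/489 = 0.8937
  class_1: recall = 703/733 = 0.9591
  class_2: recall = 192/346 = 0.5549
Mean = (0.8937 + 0.9591 + 0.5549) / 3 = 0.803

0.803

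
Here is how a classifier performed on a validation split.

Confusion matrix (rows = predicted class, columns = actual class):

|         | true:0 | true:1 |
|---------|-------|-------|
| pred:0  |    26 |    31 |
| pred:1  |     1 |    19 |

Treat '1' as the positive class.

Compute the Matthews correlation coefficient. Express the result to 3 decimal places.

MCC = (TP·TN − FP·FN) / √((TP+FP)(TP+FN)(TN+FP)(TN+FN))
Numerator = 19·26 − 1·31 = 463
Denominator = √(20·50·27·57) = √1539000 = 1240.5644
MCC = 463 / 1240.5644 = 0.373

0.373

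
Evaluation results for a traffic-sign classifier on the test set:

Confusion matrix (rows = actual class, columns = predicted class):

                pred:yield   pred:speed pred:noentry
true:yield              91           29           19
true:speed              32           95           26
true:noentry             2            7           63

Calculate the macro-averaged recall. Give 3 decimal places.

Per-class recall (TP/(TP+FN)):
  yield: TP=91, FN=29+19=48 → 91/139 = 0.6547
  speed: TP=95, FN=32+26=58 → 95/153 = 0.6209
  noentry: TP=63, FN=2+7=9 → 63/72 = 0.8750
Macro-recall = mean = (0.6547 + 0.6209 + 0.8750) / 3 = 0.717

0.717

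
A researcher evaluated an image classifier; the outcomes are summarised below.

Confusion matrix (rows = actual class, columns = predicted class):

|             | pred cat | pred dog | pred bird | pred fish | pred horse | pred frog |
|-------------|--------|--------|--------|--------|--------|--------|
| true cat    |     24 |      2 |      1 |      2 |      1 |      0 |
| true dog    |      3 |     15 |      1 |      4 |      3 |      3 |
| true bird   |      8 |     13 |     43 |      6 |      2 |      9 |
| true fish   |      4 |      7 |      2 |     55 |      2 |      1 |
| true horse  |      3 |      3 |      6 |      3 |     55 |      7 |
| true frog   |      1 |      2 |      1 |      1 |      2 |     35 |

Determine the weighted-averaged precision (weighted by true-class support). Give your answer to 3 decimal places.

0.723

Per-class precision (TP/(TP+FP)):
  cat: TP=24, FP=3+8+4+3+1=19 → 24/43 = 0.5581
  dog: TP=15, FP=2+13+7+3+2=27 → 15/42 = 0.3571
  bird: TP=43, FP=1+1+2+6+1=11 → 43/54 = 0.7963
  fish: TP=55, FP=2+4+6+3+1=16 → 55/71 = 0.7746
  horse: TP=55, FP=1+3+2+2+2=10 → 55/65 = 0.8462
  frog: TP=35, FP=0+3+9+1+7=20 → 35/55 = 0.6364
Weighted-precision = Σ (supportᵢ/N)·precisionᵢ with N=330: (30/330)·0.5581 + (29/330)·0.3571 + (81/330)·0.7963 + (71/330)·0.7746 + (77/330)·0.8462 + (42/330)·0.6364 = 0.723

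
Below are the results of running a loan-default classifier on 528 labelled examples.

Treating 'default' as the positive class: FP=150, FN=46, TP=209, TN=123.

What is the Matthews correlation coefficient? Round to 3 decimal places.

0.289

MCC = (TP·TN − FP·FN) / √((TP+FP)(TP+FN)(TN+FP)(TN+FN))
Numerator = 209·123 − 150·46 = 18807
Denominator = √(359·255·273·169) = √4223611665 = 64989.3196
MCC = 18807 / 64989.3196 = 0.289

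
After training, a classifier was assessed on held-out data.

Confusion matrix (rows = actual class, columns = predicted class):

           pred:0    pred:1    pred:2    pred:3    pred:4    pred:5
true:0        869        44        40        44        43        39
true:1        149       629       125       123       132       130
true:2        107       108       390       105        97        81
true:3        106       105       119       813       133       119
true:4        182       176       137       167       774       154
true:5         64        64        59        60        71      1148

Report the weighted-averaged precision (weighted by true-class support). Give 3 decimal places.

Per-class precision (TP/(TP+FP)):
  0: TP=869, FP=149+107+106+182+64=608 → 869/1477 = 0.5884
  1: TP=629, FP=44+108+105+176+64=497 → 629/1126 = 0.5586
  2: TP=390, FP=40+125+119+137+59=480 → 390/870 = 0.4483
  3: TP=813, FP=44+123+105+167+60=499 → 813/1312 = 0.6197
  4: TP=774, FP=43+132+97+133+71=476 → 774/1250 = 0.6192
  5: TP=1148, FP=39+130+81+119+154=523 → 1148/1671 = 0.6870
Weighted-precision = Σ (supportᵢ/N)·precisionᵢ with N=7706: (1079/7706)·0.5884 + (1288/7706)·0.5586 + (888/7706)·0.4483 + (1395/7706)·0.6197 + (1590/7706)·0.6192 + (1466/7706)·0.6870 = 0.598

0.598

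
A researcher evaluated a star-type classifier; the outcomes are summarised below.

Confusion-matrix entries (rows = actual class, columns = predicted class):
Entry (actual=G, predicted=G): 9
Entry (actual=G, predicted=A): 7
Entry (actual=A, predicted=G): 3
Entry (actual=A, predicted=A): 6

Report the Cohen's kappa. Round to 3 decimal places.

0.209

Observed agreement pₒ = trace/N = 15/25 = 0.6000
Expected agreement pₑ = Σ (rowᵢ·colᵢ)/N² = (16·12 + 9·13)/25² = 0.4944
κ = (pₒ − pₑ)/(1 − pₑ) = (0.6000 − 0.4944)/(1 − 0.4944) = 0.209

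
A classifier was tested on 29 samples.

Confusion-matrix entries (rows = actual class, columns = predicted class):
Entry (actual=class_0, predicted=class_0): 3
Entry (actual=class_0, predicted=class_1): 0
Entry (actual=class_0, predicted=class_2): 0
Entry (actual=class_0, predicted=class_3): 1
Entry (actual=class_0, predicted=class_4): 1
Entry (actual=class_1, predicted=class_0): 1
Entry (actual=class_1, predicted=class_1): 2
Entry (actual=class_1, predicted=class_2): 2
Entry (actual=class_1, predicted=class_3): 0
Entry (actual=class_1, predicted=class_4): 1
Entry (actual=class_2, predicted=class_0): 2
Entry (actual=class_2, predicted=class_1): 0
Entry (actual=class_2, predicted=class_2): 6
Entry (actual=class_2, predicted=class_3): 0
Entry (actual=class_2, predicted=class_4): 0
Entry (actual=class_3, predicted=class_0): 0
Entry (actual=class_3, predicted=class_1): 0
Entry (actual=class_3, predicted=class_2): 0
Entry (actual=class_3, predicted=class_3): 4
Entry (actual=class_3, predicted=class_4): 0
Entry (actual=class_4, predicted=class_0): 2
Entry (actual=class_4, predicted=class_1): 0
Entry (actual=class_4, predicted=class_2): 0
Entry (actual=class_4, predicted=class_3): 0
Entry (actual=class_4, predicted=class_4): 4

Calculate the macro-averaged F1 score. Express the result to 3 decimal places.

Per-class F1 score (2·TP/(2·TP+FP+FN)):
  class_0: TP=3, FP=1+2+0+2=5, FN=0+0+1+1=2 → 6/13 = 0.4615
  class_1: TP=2, FP=0+0+0+0=0, FN=1+2+0+1=4 → 4/8 = 0.5000
  class_2: TP=6, FP=0+2+0+0=2, FN=2+0+0+0=2 → 12/16 = 0.7500
  class_3: TP=4, FP=1+0+0+0=1, FN=0+0+0+0=0 → 8/9 = 0.8889
  class_4: TP=4, FP=1+1+0+0=2, FN=2+0+0+0=2 → 8/12 = 0.6667
Macro-F1 score = mean = (0.4615 + 0.5000 + 0.7500 + 0.8889 + 0.6667) / 5 = 0.653

0.653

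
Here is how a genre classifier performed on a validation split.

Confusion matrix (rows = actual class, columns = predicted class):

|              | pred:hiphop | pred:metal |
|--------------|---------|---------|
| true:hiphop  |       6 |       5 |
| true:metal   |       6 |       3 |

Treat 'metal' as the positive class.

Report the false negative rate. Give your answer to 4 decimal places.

0.6667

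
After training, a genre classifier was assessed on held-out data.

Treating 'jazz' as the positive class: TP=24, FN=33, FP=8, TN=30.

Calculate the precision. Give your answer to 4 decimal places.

Precision = TP/(TP+FP) = 24/(24+8) = 24/32 = 0.7500

0.7500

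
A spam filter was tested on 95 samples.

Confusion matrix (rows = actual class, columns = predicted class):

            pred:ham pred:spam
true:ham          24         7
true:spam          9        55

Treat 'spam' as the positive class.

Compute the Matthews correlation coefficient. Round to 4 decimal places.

MCC = (TP·TN − FP·FN) / √((TP+FP)(TP+FN)(TN+FP)(TN+FN))
Numerator = 55·24 − 7·9 = 1257
Denominator = √(62·64·31·33) = √4059264 = 2014.7615
MCC = 1257 / 2014.7615 = 0.6239

0.6239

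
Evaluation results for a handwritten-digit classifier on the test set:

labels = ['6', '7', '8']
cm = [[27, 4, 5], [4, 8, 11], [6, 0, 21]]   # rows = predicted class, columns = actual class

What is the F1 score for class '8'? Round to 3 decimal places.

Take TP from the diagonal, FP from the rest of the '8' prediction marginal, FN from the rest of the '8' actual marginal.
F1 score = 2·TP/(2·TP+FP+FN).
8: TP=21, FP=6+0=6, FN=5+11=16 → 42/64 = 0.6563

0.656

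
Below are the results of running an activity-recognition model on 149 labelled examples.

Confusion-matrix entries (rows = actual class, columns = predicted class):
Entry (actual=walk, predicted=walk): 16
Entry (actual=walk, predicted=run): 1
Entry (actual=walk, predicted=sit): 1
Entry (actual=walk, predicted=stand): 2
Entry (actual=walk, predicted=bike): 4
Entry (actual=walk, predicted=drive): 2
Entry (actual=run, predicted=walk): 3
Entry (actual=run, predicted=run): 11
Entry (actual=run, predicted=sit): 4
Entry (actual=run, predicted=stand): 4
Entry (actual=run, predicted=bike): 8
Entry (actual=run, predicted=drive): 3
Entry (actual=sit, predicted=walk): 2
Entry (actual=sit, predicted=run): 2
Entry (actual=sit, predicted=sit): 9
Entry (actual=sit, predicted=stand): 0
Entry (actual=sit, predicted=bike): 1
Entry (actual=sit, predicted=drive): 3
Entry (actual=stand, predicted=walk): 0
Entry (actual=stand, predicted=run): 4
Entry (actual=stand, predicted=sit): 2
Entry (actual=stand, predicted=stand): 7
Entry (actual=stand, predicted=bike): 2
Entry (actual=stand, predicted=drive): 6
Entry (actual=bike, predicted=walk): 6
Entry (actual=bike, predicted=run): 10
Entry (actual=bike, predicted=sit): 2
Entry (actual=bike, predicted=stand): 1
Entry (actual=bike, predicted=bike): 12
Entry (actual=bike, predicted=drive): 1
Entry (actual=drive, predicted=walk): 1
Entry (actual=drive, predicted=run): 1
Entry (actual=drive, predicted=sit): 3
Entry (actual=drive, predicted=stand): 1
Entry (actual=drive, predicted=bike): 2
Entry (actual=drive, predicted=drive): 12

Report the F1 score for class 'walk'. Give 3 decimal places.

0.593

F1 score = 2·TP/(2·TP+FP+FN).
walk: TP=16, FP=3+2+0+6+1=12, FN=1+1+2+4+2=10 → 32/54 = 0.5926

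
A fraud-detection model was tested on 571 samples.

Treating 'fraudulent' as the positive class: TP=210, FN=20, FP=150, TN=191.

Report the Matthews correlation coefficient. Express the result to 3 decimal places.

0.481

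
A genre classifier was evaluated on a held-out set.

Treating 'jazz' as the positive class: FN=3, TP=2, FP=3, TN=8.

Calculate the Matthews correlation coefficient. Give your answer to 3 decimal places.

MCC = (TP·TN − FP·FN) / √((TP+FP)(TP+FN)(TN+FP)(TN+FN))
Numerator = 2·8 − 3·3 = 7
Denominator = √(5·5·11·11) = √3025 = 55.0000
MCC = 7 / 55.0000 = 0.127

0.127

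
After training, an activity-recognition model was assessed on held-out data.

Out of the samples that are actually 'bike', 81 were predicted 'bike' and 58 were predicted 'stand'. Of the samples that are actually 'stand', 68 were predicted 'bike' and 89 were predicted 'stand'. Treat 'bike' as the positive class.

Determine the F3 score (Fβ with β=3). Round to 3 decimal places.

Fβ = (1+β²)·TP / ((1+β²)·TP + β²·FN + FP), with β²=9
= 10·81 / (10·81 + 9·58 + 68) = 0.579

0.579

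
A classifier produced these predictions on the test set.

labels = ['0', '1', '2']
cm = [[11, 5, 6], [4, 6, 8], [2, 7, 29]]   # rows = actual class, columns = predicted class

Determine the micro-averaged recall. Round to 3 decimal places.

0.590

Micro-averaging pools counts across classes: ΣTP=46, ΣFP=32, ΣFN=32.
Micro-recall = TP/(TP+FN) on pooled counts = 0.590 (equals overall accuracy in single-label multiclass).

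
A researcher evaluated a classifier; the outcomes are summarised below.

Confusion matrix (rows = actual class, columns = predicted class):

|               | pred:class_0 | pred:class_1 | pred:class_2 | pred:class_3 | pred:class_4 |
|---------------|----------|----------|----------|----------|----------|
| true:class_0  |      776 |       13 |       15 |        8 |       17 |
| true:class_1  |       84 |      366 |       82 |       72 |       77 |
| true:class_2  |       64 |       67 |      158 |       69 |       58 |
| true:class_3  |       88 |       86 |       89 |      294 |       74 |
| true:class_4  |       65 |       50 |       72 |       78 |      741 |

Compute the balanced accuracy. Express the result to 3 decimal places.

Balanced accuracy = mean of per-class recall.
  class_0: recall = 776/829 = 0.9361
  class_1: recall = 366/681 = 0.5374
  class_2: recall = 158/416 = 0.3798
  class_3: recall = 294/631 = 0.4659
  class_4: recall = 741/1006 = 0.7366
Mean = (0.9361 + 0.5374 + 0.3798 + 0.4659 + 0.7366) / 5 = 0.611

0.611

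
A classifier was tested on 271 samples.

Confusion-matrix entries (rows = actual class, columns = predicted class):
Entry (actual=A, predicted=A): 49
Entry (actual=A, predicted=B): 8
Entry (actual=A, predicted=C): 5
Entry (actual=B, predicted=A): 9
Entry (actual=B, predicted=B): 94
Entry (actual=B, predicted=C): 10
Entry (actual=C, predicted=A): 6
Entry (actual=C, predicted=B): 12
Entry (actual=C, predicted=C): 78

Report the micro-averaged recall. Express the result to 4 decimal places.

Micro-averaging pools counts across classes: ΣTP=221, ΣFP=50, ΣFN=50.
Micro-recall = TP/(TP+FN) on pooled counts = 0.8155 (equals overall accuracy in single-label multiclass).

0.8155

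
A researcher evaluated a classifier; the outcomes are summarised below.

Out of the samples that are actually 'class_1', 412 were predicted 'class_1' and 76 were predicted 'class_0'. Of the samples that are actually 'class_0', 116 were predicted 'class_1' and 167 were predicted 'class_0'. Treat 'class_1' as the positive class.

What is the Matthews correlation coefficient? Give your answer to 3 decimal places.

MCC = (TP·TN − FP·FN) / √((TP+FP)(TP+FN)(TN+FP)(TN+FN))
Numerator = 412·167 − 116·76 = 59988
Denominator = √(528·488·283·243) = √17719295616 = 133113.8446
MCC = 59988 / 133113.8446 = 0.451

0.451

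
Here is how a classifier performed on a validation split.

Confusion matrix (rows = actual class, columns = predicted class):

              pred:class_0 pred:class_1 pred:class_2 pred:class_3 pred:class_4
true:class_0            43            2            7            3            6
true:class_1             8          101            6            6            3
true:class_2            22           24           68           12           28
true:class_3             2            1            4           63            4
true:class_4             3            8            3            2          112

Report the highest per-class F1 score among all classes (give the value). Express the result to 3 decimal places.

0.797

Per-class F1 score (2·TP/(2·TP+FP+FN)):
  class_0: TP=43, FP=8+22+2+3=35, FN=2+7+3+6=18 → 86/139 = 0.6187
  class_1: TP=101, FP=2+24+1+8=35, FN=8+6+6+3=23 → 202/260 = 0.7769
  class_2: TP=68, FP=7+6+4+3=20, FN=22+24+12+28=86 → 136/242 = 0.5620
  class_3: TP=63, FP=3+6+12+2=23, FN=2+1+4+4=11 → 126/160 = 0.7875
  class_4: TP=112, FP=6+3+28+4=41, FN=3+8+3+2=16 → 224/281 = 0.7972
Highest is class 'class_4' with F1 score = 0.797.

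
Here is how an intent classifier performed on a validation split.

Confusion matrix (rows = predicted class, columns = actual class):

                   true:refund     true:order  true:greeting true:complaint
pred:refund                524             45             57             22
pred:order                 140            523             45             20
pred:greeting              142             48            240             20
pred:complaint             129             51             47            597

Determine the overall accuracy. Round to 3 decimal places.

0.711

Accuracy = trace / total = (524+523+240+597=1884) / 2650 = 1884/2650 = 0.711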